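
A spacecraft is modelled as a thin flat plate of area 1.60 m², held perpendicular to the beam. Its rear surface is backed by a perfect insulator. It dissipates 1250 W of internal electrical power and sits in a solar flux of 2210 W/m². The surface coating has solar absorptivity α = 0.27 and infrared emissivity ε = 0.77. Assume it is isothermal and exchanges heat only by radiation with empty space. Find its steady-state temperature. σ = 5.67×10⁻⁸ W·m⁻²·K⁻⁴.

T ≈ 421 K

At steady state, absorbed solar power + internal power = radiated power.
Absorbed: α·S·A_cross = 0.27·2210·1.600 = 954.7 W (cross-section A).
Total input = 954.7 + 1250 = 2205 W.
Radiated: εσ·A_surf·T⁴ with A_surf = A = 1.600 m².
T⁴ = 2205/(0.77·5.67×10⁻⁸·1.600) = 3.156×10¹⁰ K⁴.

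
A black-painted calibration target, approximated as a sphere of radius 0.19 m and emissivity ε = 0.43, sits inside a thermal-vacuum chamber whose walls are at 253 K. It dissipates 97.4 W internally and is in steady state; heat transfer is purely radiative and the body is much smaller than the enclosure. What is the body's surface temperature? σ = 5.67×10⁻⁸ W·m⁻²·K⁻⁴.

T ≈ 337 K

For a small grey body in a large enclosure, net radiated power = εσA(T⁴ − T_w⁴).
Steady state: P = εσA(T⁴ − T_w⁴) with A = 4πr² = 0.4536 m².
T⁴ = P/(εσA) + T_w⁴ = 97.4/(0.43·5.67×10⁻⁸·0.4536) + (253)⁴
    = 8.806×10⁹ + 4.097×10⁹ = 1.290×10¹⁰ K⁴.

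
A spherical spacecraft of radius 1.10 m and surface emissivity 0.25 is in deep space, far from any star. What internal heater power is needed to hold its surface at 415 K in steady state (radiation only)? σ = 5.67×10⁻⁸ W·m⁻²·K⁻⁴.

P = εσ·4πr²·T⁴.
4πr² = 15.21 m²; T⁴ = 2.966×10¹⁰ K⁴.
P = 0.25·5.67×10⁻⁸·15.21·2.966×10¹⁰.

P ≈ 6390 W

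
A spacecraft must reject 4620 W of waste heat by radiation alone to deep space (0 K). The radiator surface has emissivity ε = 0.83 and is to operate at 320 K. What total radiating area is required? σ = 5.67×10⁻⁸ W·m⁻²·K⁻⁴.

A ≈ 9.36 m²

P = εσA T⁴ ⇒ A = P/(εσT⁴).
T⁴ = 1.049×10¹⁰ K⁴.
A = 4620/(0.83 × 5.67×10⁻⁸ × 1.049×10¹⁰).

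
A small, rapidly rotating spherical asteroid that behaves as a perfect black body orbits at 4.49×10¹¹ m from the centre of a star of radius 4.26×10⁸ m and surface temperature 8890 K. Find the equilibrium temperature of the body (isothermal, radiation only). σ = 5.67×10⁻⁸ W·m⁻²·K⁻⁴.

The star's surface emits σT_*⁴; at distance d the flux is S = σT_*⁴(R_*/d)².
S = 5.67×10⁻⁸·(8890)⁴·(4.26×10⁸/4.49×10¹¹)² = 318.8 W/m².
For an isothermal sphere T⁴ = (1−a)S/(4σ) = 1.406×10⁹ K⁴.

T ≈ 194 K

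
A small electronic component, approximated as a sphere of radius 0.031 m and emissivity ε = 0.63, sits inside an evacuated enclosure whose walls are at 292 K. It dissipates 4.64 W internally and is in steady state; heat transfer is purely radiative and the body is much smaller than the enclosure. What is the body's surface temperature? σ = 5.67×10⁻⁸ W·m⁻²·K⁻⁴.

For a small grey body in a large enclosure, net radiated power = εσA(T⁴ − T_w⁴).
Steady state: P = εσA(T⁴ − T_w⁴) with A = 4πr² = 0.01208 m².
T⁴ = P/(εσA) + T_w⁴ = 4.64/(0.63·5.67×10⁻⁸·0.01208) + (292)⁴
    = 1.076×10¹⁰ + 7.270×10⁹ = 1.803×10¹⁰ K⁴.

T ≈ 366 K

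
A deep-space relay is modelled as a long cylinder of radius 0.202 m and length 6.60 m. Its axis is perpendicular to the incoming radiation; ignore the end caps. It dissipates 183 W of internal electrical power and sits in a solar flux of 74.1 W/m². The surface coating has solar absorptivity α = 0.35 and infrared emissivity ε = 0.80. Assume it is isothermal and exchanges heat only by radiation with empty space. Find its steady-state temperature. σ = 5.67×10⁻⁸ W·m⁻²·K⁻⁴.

At steady state, absorbed solar power + internal power = radiated power.
Absorbed: α·S·A_cross = 0.35·74.1·2.666 = 69.15 W (cross-section 2rL).
Total input = 69.15 + 183 = 252.2 W.
Radiated: εσ·A_surf·T⁴ with A_surf = 2πrL = 8.377 m².
T⁴ = 252.2/(0.80·5.67×10⁻⁸·8.377) = 6.636×10⁸ K⁴.

T ≈ 161 K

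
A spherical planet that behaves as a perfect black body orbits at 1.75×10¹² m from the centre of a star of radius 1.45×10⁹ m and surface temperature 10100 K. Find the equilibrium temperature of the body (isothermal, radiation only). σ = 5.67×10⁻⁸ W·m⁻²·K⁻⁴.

T ≈ 206 K

The star's surface emits σT_*⁴; at distance d the flux is S = σT_*⁴(R_*/d)².
S = 5.67×10⁻⁸·(10100)⁴·(1.45×10⁹/1.75×10¹²)² = 405.1 W/m².
For an isothermal sphere T⁴ = (1−a)S/(4σ) = 1.786×10⁹ K⁴.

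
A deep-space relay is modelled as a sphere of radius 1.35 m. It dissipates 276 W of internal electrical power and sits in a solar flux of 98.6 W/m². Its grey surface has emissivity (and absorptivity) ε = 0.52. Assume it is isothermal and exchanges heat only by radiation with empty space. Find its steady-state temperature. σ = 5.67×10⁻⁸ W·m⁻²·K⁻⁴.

T ≈ 170 K

At steady state, absorbed solar power + internal power = radiated power.
Absorbed: α·S·A_cross = 0.52·98.6·5.726 = 293.6 W (cross-section πr²).
Total input = 293.6 + 276 = 569.6 W.
Radiated: εσ·A_surf·T⁴ with A_surf = 4πr² = 22.90 m².
T⁴ = 569.6/(0.52·5.67×10⁻⁸·22.90) = 8.435×10⁸ K⁴.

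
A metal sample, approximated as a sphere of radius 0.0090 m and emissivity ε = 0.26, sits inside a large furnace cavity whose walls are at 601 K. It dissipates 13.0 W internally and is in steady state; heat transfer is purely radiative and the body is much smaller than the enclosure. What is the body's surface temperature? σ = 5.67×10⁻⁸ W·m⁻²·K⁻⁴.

T ≈ 999 K

For a small grey body in a large enclosure, net radiated power = εσA(T⁴ − T_w⁴).
Steady state: P = εσA(T⁴ − T_w⁴) with A = 4πr² = 0.001018 m².
T⁴ = P/(εσA) + T_w⁴ = 13.0/(0.26·5.67×10⁻⁸·0.001018) + (601)⁴
    = 8.663×10¹¹ + 1.305×10¹¹ = 9.968×10¹¹ K⁴.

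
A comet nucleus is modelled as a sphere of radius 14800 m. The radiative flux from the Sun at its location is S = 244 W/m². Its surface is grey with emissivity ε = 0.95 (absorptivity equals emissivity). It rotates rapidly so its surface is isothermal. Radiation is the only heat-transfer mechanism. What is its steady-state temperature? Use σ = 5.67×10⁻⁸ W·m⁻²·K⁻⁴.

At equilibrium, absorbed power = emitted power.
Absorbing cross-section = πr² = 6.881×10⁸ m²; emitting surface = 4πr² = 2.753×10⁹ m² (ratio 4).
εS·A_cross = εσ·A_surf·T⁴  ⇒  T⁴ = S/(4σ)   (ε cancels).
T⁴ = 244/(4·5.67×10⁻⁸) = 1.076×10⁹ K⁴.
T = (1.076×10⁹)^(1/4).

T ≈ 181 K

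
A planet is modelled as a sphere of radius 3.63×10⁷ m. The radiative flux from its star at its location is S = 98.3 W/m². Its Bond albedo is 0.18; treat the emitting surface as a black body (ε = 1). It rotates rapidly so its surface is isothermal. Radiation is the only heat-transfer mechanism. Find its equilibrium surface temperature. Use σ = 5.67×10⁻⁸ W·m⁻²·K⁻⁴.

At equilibrium, absorbed power = emitted power.
Absorbing cross-section = πr² = 4.140×10¹⁵ m²; emitting surface = 4πr² = 1.656×10¹⁶ m² (ratio 4).
(1−a)S·A_cross = εσ·A_surf·T⁴  ⇒  T⁴ = (1−a)S/(4σ).
T⁴ = 0.820·98.3/(4·5.67×10⁻⁸) = 3.554×10⁸ K⁴.
T = (3.554×10⁸)^(1/4).

T ≈ 137 K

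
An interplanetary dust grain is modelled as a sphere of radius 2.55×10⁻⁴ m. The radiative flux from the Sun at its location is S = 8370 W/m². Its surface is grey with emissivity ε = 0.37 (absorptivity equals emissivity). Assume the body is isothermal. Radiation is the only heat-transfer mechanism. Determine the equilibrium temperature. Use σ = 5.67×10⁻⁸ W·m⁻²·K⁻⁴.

At equilibrium, absorbed power = emitted power.
Absorbing cross-section = πr² = 2.043×10⁻⁷ m²; emitting surface = 4πr² = 8.171×10⁻⁷ m² (ratio 4).
εS·A_cross = εσ·A_surf·T⁴  ⇒  T⁴ = S/(4σ)   (ε cancels).
T⁴ = 8370/(4·5.67×10⁻⁸) = 3.690×10¹⁰ K⁴.
T = (3.690×10¹⁰)^(1/4).

T ≈ 438 K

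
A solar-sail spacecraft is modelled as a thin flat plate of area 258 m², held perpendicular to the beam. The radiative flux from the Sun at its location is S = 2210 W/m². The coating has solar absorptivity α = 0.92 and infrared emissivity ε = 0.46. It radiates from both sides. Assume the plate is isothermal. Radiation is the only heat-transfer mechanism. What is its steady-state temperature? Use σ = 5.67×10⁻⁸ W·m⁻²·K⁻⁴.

At equilibrium, absorbed power = emitted power.
Absorbing cross-section = A = 258.0 m²; emitting surface = 2A = 516.0 m² (ratio 2).
αS·A_cross = εσ·A_surf·T⁴  ⇒  T⁴ = αS/(ε·2σ).
T⁴ = 0.920·2210/(0.46·2·5.67×10⁻⁸) = 3.898×10¹⁰ K⁴.
T = (3.898×10¹⁰)^(1/4).

T ≈ 444 K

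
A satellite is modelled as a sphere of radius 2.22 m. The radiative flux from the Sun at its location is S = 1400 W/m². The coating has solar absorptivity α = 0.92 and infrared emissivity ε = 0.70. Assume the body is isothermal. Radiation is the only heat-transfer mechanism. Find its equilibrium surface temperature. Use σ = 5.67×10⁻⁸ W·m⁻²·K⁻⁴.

At equilibrium, absorbed power = emitted power.
Absorbing cross-section = πr² = 15.48 m²; emitting surface = 4πr² = 61.93 m² (ratio 4).
αS·A_cross = εσ·A_surf·T⁴  ⇒  T⁴ = αS/(ε·4σ).
T⁴ = 0.920·1400/(0.70·4·5.67×10⁻⁸) = 8.113×10⁹ K⁴.
T = (8.113×10⁹)^(1/4).

T ≈ 300 K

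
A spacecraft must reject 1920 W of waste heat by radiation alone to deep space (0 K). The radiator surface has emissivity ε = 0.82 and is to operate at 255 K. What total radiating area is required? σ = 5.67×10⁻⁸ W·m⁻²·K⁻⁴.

A ≈ 9.77 m²

P = εσA T⁴ ⇒ A = P/(εσT⁴).
T⁴ = 4.228×10⁹ K⁴.
A = 1920/(0.82 × 5.67×10⁻⁸ × 4.228×10⁹).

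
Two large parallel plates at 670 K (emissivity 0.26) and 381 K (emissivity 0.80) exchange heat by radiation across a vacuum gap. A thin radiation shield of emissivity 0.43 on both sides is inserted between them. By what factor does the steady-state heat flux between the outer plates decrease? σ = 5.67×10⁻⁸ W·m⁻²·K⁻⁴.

Without shield: q₀ = σΔ(T⁴)/(1/ε₁+1/ε₂−1) with denominator 4.096.
With shield the two gaps are in series; the resistances add: (1/ε₁+1/ε_s−1)+(1/ε_s+1/ε₂−1) = 5.172+2.576 = 7.747.
Heat-flux ratio q₀/q = 7.747/4.096.

factor ≈ 1.89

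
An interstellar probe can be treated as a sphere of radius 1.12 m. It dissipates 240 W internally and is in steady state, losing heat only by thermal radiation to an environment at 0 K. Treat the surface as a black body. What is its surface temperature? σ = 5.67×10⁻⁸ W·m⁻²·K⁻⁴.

Steady state: internal power = radiated power, P = εσA T⁴.
Radiating area A = 4πr² = 15.76 m².
T⁴ = P/(εσA) = 240/(1.0·5.67×10⁻⁸·15.76) = 2.685×10⁸ K⁴.
T = (2.685×10⁸)^(1/4).

T ≈ 128 K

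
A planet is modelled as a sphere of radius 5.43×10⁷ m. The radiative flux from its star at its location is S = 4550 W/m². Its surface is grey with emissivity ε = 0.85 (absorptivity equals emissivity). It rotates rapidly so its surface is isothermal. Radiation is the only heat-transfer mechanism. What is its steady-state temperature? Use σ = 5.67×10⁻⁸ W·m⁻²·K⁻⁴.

T ≈ 376 K

At equilibrium, absorbed power = emitted power.
Absorbing cross-section = πr² = 9.263×10¹⁵ m²; emitting surface = 4πr² = 3.705×10¹⁶ m² (ratio 4).
εS·A_cross = εσ·A_surf·T⁴  ⇒  T⁴ = S/(4σ)   (ε cancels).
T⁴ = 4550/(4·5.67×10⁻⁸) = 2.006×10¹⁰ K⁴.
T = (2.006×10¹⁰)^(1/4).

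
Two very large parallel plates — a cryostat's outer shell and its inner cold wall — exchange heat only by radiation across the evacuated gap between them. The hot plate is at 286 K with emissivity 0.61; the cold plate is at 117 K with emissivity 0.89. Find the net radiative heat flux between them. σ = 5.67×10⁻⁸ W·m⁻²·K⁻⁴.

For two infinite grey parallel plates, q = σ(T₁⁴ − T₂⁴)/(1/ε₁ + 1/ε₂ − 1).
T₁⁴ − T₂⁴ = 6.691×10⁹ − 1.874×10⁸ = 6.503×10⁹ K⁴.
1/ε₁ + 1/ε₂ − 1 = 1.639 + 1.124 − 1 = 1.763.
q = 5.67×10⁻⁸ × 6.503×10⁹ / 1.763.

q ≈ 209 W/m²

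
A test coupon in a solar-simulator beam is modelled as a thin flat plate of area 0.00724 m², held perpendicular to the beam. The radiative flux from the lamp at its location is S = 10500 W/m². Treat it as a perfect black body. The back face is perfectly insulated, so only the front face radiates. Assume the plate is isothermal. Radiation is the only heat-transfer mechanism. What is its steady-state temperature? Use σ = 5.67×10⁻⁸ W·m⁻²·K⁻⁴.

T ≈ 656 K

At equilibrium, absorbed power = emitted power.
Absorbing cross-section = A = 0.007240 m²; emitting surface = A = 0.007240 m² (ratio 1).
S·A_cross = εσ·A_surf·T⁴  ⇒  T⁴ = S/(1σ).
T⁴ = 1.00·10500/(1·5.67×10⁻⁸) = 1.852×10¹¹ K⁴.
T = (1.852×10¹¹)^(1/4).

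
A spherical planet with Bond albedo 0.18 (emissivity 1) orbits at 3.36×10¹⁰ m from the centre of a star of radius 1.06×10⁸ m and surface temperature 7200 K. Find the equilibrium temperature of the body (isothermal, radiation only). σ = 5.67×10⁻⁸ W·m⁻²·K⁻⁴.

The star's surface emits σT_*⁴; at distance d the flux is S = σT_*⁴(R_*/d)².
S = 5.67×10⁻⁸·(7200)⁴·(1.06×10⁸/3.36×10¹⁰)² = 1517 W/m².
For an isothermal sphere T⁴ = (1−a)S/(4σ) = 5.483×10⁹ K⁴.

T ≈ 272 K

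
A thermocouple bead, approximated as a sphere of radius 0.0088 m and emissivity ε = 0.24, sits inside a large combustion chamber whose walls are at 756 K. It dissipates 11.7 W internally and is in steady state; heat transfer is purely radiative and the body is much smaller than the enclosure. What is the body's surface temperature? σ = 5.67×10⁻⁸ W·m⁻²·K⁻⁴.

T ≈ 1050 K

For a small grey body in a large enclosure, net radiated power = εσA(T⁴ − T_w⁴).
Steady state: P = εσA(T⁴ − T_w⁴) with A = 4πr² = 9.731×10⁻⁴ m².
T⁴ = P/(εσA) + T_w⁴ = 11.7/(0.24·5.67×10⁻⁸·9.731×10⁻⁴) + (756)⁴
    = 8.835×10¹¹ + 3.267×10¹¹ = 1.210×10¹² K⁴.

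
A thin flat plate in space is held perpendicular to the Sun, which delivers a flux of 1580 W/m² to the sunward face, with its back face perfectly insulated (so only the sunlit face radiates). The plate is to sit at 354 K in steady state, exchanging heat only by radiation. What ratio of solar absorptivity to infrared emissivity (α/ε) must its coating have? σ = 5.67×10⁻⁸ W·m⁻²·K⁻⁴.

α/ε ≈ 0.564

Balance: αS·A = εσ·1A·T⁴ ⇒ α/ε = σT⁴/S.
α/ε = 5.67×10⁻⁸·(354)⁴/1580 = 5.67×10⁻⁸·1.570×10¹⁰/1580.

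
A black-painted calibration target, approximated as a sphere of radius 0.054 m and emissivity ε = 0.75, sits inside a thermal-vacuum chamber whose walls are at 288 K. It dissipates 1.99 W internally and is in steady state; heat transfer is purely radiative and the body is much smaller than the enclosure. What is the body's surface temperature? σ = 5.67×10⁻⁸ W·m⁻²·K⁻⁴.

For a small grey body in a large enclosure, net radiated power = εσA(T⁴ − T_w⁴).
Steady state: P = εσA(T⁴ − T_w⁴) with A = 4πr² = 0.03664 m².
T⁴ = P/(εσA) + T_w⁴ = 1.99/(0.75·5.67×10⁻⁸·0.03664) + (288)⁴
    = 1.277×10⁹ + 6.880×10⁹ = 8.157×10⁹ K⁴.

T ≈ 301 K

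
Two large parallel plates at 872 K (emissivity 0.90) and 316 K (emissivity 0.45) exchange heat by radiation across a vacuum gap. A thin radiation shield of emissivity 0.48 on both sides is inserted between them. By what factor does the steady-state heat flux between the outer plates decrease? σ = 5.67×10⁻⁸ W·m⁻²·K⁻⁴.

Without shield: q₀ = σΔ(T⁴)/(1/ε₁+1/ε₂−1) with denominator 2.333.
With shield the two gaps are in series; the resistances add: (1/ε₁+1/ε_s−1)+(1/ε_s+1/ε₂−1) = 2.194+3.306 = 5.500.
Heat-flux ratio q₀/q = 5.500/2.333.

factor ≈ 2.36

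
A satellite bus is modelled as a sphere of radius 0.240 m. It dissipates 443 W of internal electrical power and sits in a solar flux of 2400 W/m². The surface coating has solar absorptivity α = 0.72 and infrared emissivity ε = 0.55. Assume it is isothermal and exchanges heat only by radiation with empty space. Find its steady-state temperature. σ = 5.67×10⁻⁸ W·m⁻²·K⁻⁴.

T ≈ 428 K

At steady state, absorbed solar power + internal power = radiated power.
Absorbed: α·S·A_cross = 0.72·2400·0.1810 = 312.7 W (cross-section πr²).
Total input = 312.7 + 443 = 755.7 W.
Radiated: εσ·A_surf·T⁴ with A_surf = 4πr² = 0.7238 m².
T⁴ = 755.7/(0.55·5.67×10⁻⁸·0.7238) = 3.348×10¹⁰ K⁴.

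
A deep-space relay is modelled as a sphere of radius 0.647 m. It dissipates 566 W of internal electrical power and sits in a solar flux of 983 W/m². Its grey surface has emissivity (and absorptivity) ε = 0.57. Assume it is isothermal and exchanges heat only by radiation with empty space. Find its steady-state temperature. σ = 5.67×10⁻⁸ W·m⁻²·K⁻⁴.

At steady state, absorbed solar power + internal power = radiated power.
Absorbed: α·S·A_cross = 0.57·983·1.315 = 736.9 W (cross-section πr²).
Total input = 736.9 + 566 = 1303 W.
Radiated: εσ·A_surf·T⁴ with A_surf = 4πr² = 5.260 m².
T⁴ = 1303/(0.57·5.67×10⁻⁸·5.260) = 7.663×10⁹ K⁴.

T ≈ 296 K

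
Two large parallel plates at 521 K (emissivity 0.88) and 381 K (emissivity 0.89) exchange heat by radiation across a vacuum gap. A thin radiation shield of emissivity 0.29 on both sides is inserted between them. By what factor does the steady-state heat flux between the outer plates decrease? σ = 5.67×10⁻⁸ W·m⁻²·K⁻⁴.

factor ≈ 5.68

Without shield: q₀ = σΔ(T⁴)/(1/ε₁+1/ε₂−1) with denominator 1.260.
With shield the two gaps are in series; the resistances add: (1/ε₁+1/ε_s−1)+(1/ε_s+1/ε₂−1) = 3.585+3.572 = 7.157.
Heat-flux ratio q₀/q = 7.157/1.260.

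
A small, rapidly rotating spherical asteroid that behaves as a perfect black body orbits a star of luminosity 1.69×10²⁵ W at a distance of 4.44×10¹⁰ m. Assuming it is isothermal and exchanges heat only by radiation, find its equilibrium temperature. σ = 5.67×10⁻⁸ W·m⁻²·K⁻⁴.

First find the stellar flux at distance d: S = L/(4πd²) = 1.69×10²⁵/(4π·(4.44×10¹⁰)²) = 682.2 W/m².
For an isothermal sphere, absorbed (1−a)S·πr² = emitted σ·4πr²·T⁴, so T⁴ = (1−a)S/(4σ).
T⁴ = 1.00·682.2/(4·5.67×10⁻⁸) = 3.008×10⁹ K⁴.

T ≈ 234 K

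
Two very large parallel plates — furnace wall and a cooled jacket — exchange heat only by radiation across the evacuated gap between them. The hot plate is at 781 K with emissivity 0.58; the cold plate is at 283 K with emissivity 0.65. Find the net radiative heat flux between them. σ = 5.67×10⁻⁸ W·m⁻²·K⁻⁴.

For two infinite grey parallel plates, q = σ(T₁⁴ − T₂⁴)/(1/ε₁ + 1/ε₂ − 1).
T₁⁴ − T₂⁴ = 3.721×10¹¹ − 6.414×10⁹ = 3.656×10¹¹ K⁴.
1/ε₁ + 1/ε₂ − 1 = 1.724 + 1.538 − 1 = 2.263.
q = 5.67×10⁻⁸ × 3.656×10¹¹ / 2.263.

q ≈ 9160 W/m²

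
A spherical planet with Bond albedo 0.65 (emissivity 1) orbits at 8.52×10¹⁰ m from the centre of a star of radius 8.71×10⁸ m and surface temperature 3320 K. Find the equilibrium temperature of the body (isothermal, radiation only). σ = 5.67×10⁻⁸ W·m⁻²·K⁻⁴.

T ≈ 183 K

The star's surface emits σT_*⁴; at distance d the flux is S = σT_*⁴(R_*/d)².
S = 5.67×10⁻⁸·(3320)⁴·(8.71×10⁸/8.52×10¹⁰)² = 719.9 W/m².
For an isothermal sphere T⁴ = (1−a)S/(4σ) = 1.111×10⁹ K⁴.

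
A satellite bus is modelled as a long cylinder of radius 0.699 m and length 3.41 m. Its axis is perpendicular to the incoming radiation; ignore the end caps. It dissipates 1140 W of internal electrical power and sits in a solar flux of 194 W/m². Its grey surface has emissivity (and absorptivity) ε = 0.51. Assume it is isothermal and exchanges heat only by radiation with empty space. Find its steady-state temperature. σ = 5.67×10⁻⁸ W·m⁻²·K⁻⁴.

T ≈ 247 K

At steady state, absorbed solar power + internal power = radiated power.
Absorbed: α·S·A_cross = 0.51·194·4.767 = 471.7 W (cross-section 2rL).
Total input = 471.7 + 1140 = 1612 W.
Radiated: εσ·A_surf·T⁴ with A_surf = 2πrL = 14.98 m².
T⁴ = 1612/(0.51·5.67×10⁻⁸·14.98) = 3.721×10⁹ K⁴.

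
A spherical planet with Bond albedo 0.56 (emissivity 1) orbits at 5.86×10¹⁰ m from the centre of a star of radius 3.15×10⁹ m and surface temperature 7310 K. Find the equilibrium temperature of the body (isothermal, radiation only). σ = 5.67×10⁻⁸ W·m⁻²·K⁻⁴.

T ≈ 976 K

The star's surface emits σT_*⁴; at distance d the flux is S = σT_*⁴(R_*/d)².
S = 5.67×10⁻⁸·(7310)⁴·(3.15×10⁹/5.86×10¹⁰)² = 4.678×10⁵ W/m².
For an isothermal sphere T⁴ = (1−a)S/(4σ) = 9.076×10¹¹ K⁴.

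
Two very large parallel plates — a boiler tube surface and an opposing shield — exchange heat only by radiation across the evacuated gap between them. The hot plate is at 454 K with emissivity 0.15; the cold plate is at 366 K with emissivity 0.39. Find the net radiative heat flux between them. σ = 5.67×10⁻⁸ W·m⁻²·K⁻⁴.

For two infinite grey parallel plates, q = σ(T₁⁴ − T₂⁴)/(1/ε₁ + 1/ε₂ − 1).
T₁⁴ − T₂⁴ = 4.248×10¹⁰ − 1.794×10¹⁰ = 2.454×10¹⁰ K⁴.
1/ε₁ + 1/ε₂ − 1 = 6.667 + 2.564 − 1 = 8.231.
q = 5.67×10⁻⁸ × 2.454×10¹⁰ / 8.231.

q ≈ 169 W/m²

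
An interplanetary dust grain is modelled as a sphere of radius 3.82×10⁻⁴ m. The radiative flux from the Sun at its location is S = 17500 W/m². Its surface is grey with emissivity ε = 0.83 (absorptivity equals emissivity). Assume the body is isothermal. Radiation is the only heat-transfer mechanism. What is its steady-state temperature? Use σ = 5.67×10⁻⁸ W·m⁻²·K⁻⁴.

At equilibrium, absorbed power = emitted power.
Absorbing cross-section = πr² = 4.584×10⁻⁷ m²; emitting surface = 4πr² = 1.834×10⁻⁶ m² (ratio 4).
εS·A_cross = εσ·A_surf·T⁴  ⇒  T⁴ = S/(4σ)   (ε cancels).
T⁴ = 17500/(4·5.67×10⁻⁸) = 7.716×10¹⁰ K⁴.
T = (7.716×10¹⁰)^(1/4).

T ≈ 527 K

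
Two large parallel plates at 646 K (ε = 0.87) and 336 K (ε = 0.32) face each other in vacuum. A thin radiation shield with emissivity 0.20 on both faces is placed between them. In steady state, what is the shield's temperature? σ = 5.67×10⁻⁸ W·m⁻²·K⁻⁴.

In steady state the net flux on the hot side equals that on the cold side.
σ(T₁⁴−T_s⁴)/D₁ = σ(T_s⁴−T₂⁴)/D₂, with D₁ = 1/ε₁+1/ε_s−1 = 5.149, D₂ = 1/ε_s+1/ε₂−1 = 7.125.
Solve for T_s⁴: T_s⁴ = (D₂·T₁⁴ + D₁·T₂⁴)/(D₁+D₂) = 1.064×10¹¹ K⁴.

T_s ≈ 571 K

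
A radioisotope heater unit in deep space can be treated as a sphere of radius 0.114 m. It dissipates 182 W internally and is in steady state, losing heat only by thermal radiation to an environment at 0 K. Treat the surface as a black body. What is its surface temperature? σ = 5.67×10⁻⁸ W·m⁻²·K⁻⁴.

T ≈ 374 K

Steady state: internal power = radiated power, P = εσA T⁴.
Radiating area A = 4πr² = 0.1633 m².
T⁴ = P/(εσA) = 182/(1.0·5.67×10⁻⁸·0.1633) = 1.965×10¹⁰ K⁴.
T = (1.965×10¹⁰)^(1/4).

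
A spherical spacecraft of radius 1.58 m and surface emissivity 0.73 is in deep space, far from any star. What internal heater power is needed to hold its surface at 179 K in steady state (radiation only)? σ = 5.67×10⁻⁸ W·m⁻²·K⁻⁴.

P ≈ 1330 W

P = εσ·4πr²·T⁴.
4πr² = 31.37 m²; T⁴ = 1.027×10⁹ K⁴.
P = 0.73·5.67×10⁻⁸·31.37·1.027×10⁹.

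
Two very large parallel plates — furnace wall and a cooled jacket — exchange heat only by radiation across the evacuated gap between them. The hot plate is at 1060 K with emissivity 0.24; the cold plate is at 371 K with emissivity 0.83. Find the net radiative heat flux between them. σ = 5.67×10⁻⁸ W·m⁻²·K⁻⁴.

For two infinite grey parallel plates, q = σ(T₁⁴ − T₂⁴)/(1/ε₁ + 1/ε₂ − 1).
T₁⁴ − T₂⁴ = 1.262×10¹² − 1.895×10¹⁰ = 1.244×10¹² K⁴.
1/ε₁ + 1/ε₂ − 1 = 4.167 + 1.205 − 1 = 4.371.
q = 5.67×10⁻⁸ × 1.244×10¹² / 4.371.

q ≈ 16100 W/m²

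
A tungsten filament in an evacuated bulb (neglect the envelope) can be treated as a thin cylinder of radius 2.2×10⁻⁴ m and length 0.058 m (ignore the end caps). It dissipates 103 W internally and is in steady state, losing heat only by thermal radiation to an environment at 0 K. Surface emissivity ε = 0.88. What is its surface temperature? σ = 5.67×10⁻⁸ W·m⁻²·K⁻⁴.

T ≈ 2250 K

Steady state: internal power = radiated power, P = εσA T⁴.
Radiating area A = 2πrL = 8.017×10⁻⁵ m².
T⁴ = P/(εσA) = 103/(0.88·5.67×10⁻⁸·8.017×10⁻⁵) = 2.575×10¹³ K⁴.
T = (2.575×10¹³)^(1/4).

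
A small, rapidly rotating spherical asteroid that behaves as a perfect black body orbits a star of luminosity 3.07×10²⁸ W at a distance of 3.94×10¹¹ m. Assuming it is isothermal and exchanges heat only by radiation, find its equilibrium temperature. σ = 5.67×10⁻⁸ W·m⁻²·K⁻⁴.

T ≈ 513 K

First find the stellar flux at distance d: S = L/(4πd²) = 3.07×10²⁸/(4π·(3.94×10¹¹)²) = 15740 W/m².
For an isothermal sphere, absorbed (1−a)S·πr² = emitted σ·4πr²·T⁴, so T⁴ = (1−a)S/(4σ).
T⁴ = 1.00·15740/(4·5.67×10⁻⁸) = 6.939×10¹⁰ K⁴.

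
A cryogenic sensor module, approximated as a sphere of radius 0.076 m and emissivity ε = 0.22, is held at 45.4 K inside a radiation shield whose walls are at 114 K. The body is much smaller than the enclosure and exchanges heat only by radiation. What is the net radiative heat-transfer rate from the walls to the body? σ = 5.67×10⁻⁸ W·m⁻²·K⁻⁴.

P_net ≈ 0.149 W

For a small grey body in a large enclosure: P_net = εσA(T_body⁴ − T_wall⁴).
A = 4πr² = 0.07258 m²; T_body⁴ − T_wall⁴ = 4.248×10⁶ − 1.689×10⁸ = -1.646×10⁸ K⁴.
|P_net| = 0.22·5.67×10⁻⁸·0.07258·1.646×10⁸.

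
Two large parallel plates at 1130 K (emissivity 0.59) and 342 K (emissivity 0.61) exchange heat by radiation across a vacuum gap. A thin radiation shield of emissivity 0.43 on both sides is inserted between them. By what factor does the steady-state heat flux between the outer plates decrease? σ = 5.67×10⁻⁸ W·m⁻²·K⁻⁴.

Without shield: q₀ = σΔ(T⁴)/(1/ε₁+1/ε₂−1) with denominator 2.334.
With shield the two gaps are in series; the resistances add: (1/ε₁+1/ε_s−1)+(1/ε_s+1/ε₂−1) = 3.020+2.965 = 5.985.
Heat-flux ratio q₀/q = 5.985/2.334.

factor ≈ 2.56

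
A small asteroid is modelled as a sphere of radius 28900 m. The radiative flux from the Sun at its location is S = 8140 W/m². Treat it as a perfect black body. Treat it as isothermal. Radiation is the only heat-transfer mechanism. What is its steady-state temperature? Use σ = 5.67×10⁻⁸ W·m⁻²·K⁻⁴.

At equilibrium, absorbed power = emitted power.
Absorbing cross-section = πr² = 2.624×10⁹ m²; emitting surface = 4πr² = 1.050×10¹⁰ m² (ratio 4).
S·A_cross = εσ·A_surf·T⁴  ⇒  T⁴ = S/(4σ).
T⁴ = 1.00·8140/(4·5.67×10⁻⁸) = 3.589×10¹⁰ K⁴.
T = (3.589×10¹⁰)^(1/4).

T ≈ 435 K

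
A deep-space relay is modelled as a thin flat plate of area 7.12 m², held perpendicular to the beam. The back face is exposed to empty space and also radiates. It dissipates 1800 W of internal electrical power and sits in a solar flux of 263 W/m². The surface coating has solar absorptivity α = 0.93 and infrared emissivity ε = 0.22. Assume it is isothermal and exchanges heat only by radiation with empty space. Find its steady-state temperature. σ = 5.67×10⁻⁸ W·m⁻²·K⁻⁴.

At steady state, absorbed solar power + internal power = radiated power.
Absorbed: α·S·A_cross = 0.93·263·7.120 = 1741 W (cross-section A).
Total input = 1741 + 1800 = 3541 W.
Radiated: εσ·A_surf·T⁴ with A_surf = 2A = 14.24 m².
T⁴ = 3541/(0.22·5.67×10⁻⁸·14.24) = 1.994×10¹⁰ K⁴.

T ≈ 376 K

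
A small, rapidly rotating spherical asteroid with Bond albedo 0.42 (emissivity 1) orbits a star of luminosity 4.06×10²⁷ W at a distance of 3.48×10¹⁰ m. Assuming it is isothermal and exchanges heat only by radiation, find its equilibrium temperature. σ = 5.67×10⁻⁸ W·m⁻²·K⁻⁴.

T ≈ 909 K

First find the stellar flux at distance d: S = L/(4πd²) = 4.06×10²⁷/(4π·(3.48×10¹⁰)²) = 2.668×10⁵ W/m².
For an isothermal sphere, absorbed (1−a)S·πr² = emitted σ·4πr²·T⁴, so T⁴ = (1−a)S/(4σ).
T⁴ = 0.580·2.668×10⁵/(4·5.67×10⁻⁸) = 6.822×10¹¹ K⁴.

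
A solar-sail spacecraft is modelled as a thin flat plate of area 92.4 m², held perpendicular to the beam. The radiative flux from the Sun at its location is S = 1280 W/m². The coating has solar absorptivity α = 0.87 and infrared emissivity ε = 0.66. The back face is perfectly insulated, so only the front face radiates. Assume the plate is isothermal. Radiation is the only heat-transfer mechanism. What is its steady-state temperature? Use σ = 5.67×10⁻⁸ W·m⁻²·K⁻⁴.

At equilibrium, absorbed power = emitted power.
Absorbing cross-section = A = 92.40 m²; emitting surface = A = 92.40 m² (ratio 1).
αS·A_cross = εσ·A_surf·T⁴  ⇒  T⁴ = αS/(ε·1σ).
T⁴ = 0.870·1280/(0.66·1·5.67×10⁻⁸) = 2.976×10¹⁰ K⁴.
T = (2.976×10¹⁰)^(1/4).

T ≈ 415 K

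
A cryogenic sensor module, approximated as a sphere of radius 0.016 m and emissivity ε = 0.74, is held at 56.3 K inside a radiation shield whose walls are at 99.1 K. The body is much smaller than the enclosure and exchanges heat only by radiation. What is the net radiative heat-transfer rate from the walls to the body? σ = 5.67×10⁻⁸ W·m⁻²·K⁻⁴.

P_net ≈ 0.0117 W

For a small grey body in a large enclosure: P_net = εσA(T_body⁴ − T_wall⁴).
A = 4πr² = 0.003217 m²; T_body⁴ − T_wall⁴ = 1.005×10⁷ − 9.645×10⁷ = -8.640×10⁷ K⁴.
|P_net| = 0.74·5.67×10⁻⁸·0.003217·8.640×10⁷.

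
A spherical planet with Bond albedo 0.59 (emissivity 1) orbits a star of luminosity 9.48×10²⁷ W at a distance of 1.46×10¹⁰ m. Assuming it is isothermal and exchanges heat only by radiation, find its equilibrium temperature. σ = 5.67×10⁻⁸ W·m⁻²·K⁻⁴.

T ≈ 1590 K

First find the stellar flux at distance d: S = L/(4πd²) = 9.48×10²⁷/(4π·(1.46×10¹⁰)²) = 3.539×10⁶ W/m².
For an isothermal sphere, absorbed (1−a)S·πr² = emitted σ·4πr²·T⁴, so T⁴ = (1−a)S/(4σ).
T⁴ = 0.410·3.539×10⁶/(4·5.67×10⁻⁸) = 6.398×10¹² K⁴.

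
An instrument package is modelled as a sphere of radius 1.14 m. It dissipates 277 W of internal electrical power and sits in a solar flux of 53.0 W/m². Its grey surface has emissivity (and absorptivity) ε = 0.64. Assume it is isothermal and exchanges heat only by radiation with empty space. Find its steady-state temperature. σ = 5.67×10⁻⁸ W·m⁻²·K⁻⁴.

T ≈ 163 K

At steady state, absorbed solar power + internal power = radiated power.
Absorbed: α·S·A_cross = 0.64·53.0·4.083 = 138.5 W (cross-section πr²).
Total input = 138.5 + 277 = 415.5 W.
Radiated: εσ·A_surf·T⁴ with A_surf = 4πr² = 16.33 m².
T⁴ = 415.5/(0.64·5.67×10⁻⁸·16.33) = 7.011×10⁸ K⁴.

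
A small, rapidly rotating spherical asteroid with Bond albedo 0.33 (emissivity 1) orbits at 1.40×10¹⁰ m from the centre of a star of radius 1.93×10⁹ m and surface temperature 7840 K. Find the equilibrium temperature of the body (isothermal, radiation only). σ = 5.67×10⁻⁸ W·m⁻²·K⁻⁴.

The star's surface emits σT_*⁴; at distance d the flux is S = σT_*⁴(R_*/d)².
S = 5.67×10⁻⁸·(7840)⁴·(1.93×10⁹/1.40×10¹⁰)² = 4.071×10⁶ W/m².
For an isothermal sphere T⁴ = (1−a)S/(4σ) = 1.203×10¹³ K⁴.

T ≈ 1860 K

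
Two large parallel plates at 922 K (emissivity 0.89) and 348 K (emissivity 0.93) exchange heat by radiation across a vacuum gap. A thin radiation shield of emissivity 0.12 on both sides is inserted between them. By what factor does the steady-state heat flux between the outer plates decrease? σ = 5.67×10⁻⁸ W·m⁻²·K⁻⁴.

Without shield: q₀ = σΔ(T⁴)/(1/ε₁+1/ε₂−1) with denominator 1.199.
With shield the two gaps are in series; the resistances add: (1/ε₁+1/ε_s−1)+(1/ε_s+1/ε₂−1) = 8.457+8.409 = 16.87.
Heat-flux ratio q₀/q = 16.87/1.199.

factor ≈ 14.1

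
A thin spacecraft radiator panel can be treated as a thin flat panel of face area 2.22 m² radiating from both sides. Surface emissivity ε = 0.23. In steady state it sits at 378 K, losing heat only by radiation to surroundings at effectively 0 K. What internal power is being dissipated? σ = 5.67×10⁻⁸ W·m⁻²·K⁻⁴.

Steady state: P = εσA T⁴.
A = 2·2.22 = 4.440 m²; T⁴ = (378)⁴ = 2.042×10¹⁰ K⁴.
P = 0.23 × 5.67×10⁻⁸ × 4.440 × 2.042×10¹⁰.

P ≈ 1180 W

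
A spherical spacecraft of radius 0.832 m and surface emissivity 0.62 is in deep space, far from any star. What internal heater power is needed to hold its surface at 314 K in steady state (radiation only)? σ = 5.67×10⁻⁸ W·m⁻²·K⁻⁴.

P = εσ·4πr²·T⁴.
4πr² = 8.699 m²; T⁴ = 9.721×10⁹ K⁴.
P = 0.62·5.67×10⁻⁸·8.699·9.721×10⁹.

P ≈ 2970 W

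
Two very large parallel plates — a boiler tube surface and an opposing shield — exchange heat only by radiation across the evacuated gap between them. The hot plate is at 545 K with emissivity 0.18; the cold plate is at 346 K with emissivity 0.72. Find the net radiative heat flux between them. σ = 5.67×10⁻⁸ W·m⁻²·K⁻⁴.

For two infinite grey parallel plates, q = σ(T₁⁴ − T₂⁴)/(1/ε₁ + 1/ε₂ − 1).
T₁⁴ − T₂⁴ = 8.822×10¹⁰ − 1.433×10¹⁰ = 7.389×10¹⁰ K⁴.
1/ε₁ + 1/ε₂ − 1 = 5.556 + 1.389 − 1 = 5.944.
q = 5.67×10⁻⁸ × 7.389×10¹⁰ / 5.944.

q ≈ 705 W/m²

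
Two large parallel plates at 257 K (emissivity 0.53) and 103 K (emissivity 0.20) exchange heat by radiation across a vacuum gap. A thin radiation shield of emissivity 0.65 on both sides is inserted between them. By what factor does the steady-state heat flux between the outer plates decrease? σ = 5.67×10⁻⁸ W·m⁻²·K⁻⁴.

factor ≈ 1.35

Without shield: q₀ = σΔ(T⁴)/(1/ε₁+1/ε₂−1) with denominator 5.887.
With shield the two gaps are in series; the resistances add: (1/ε₁+1/ε_s−1)+(1/ε_s+1/ε₂−1) = 2.425+5.538 = 7.964.
Heat-flux ratio q₀/q = 7.964/5.887.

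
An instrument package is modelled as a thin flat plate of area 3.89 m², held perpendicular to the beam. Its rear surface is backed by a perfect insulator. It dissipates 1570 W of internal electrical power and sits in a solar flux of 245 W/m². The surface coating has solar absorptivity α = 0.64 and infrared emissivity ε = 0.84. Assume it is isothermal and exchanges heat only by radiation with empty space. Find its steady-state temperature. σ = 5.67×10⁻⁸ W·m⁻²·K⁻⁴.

T ≈ 329 K

At steady state, absorbed solar power + internal power = radiated power.
Absorbed: α·S·A_cross = 0.64·245·3.890 = 610.0 W (cross-section A).
Total input = 610.0 + 1570 = 2180 W.
Radiated: εσ·A_surf·T⁴ with A_surf = A = 3.890 m².
T⁴ = 2180/(0.84·5.67×10⁻⁸·3.890) = 1.177×10¹⁰ K⁴.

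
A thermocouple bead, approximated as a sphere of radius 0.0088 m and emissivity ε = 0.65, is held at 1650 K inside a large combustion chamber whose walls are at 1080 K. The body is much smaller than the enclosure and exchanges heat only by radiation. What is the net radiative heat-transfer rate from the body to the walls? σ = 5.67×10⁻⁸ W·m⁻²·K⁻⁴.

P_net ≈ 217 W

For a small grey body in a large enclosure: P_net = εσA(T_body⁴ − T_wall⁴).
A = 4πr² = 9.731×10⁻⁴ m²; T_body⁴ − T_wall⁴ = 7.412×10¹² − 1.360×10¹² = 6.052×10¹² K⁴.
|P_net| = 0.65·5.67×10⁻⁸·9.731×10⁻⁴·6.052×10¹².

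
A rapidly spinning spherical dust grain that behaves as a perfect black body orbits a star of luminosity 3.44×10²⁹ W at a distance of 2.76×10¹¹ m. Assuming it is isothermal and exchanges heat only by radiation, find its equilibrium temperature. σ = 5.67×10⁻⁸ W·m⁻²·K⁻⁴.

First find the stellar flux at distance d: S = L/(4πd²) = 3.44×10²⁹/(4π·(2.76×10¹¹)²) = 3.594×10⁵ W/m².
For an isothermal sphere, absorbed (1−a)S·πr² = emitted σ·4πr²·T⁴, so T⁴ = (1−a)S/(4σ).
T⁴ = 1.00·3.594×10⁵/(4·5.67×10⁻⁸) = 1.584×10¹² K⁴.

T ≈ 1120 K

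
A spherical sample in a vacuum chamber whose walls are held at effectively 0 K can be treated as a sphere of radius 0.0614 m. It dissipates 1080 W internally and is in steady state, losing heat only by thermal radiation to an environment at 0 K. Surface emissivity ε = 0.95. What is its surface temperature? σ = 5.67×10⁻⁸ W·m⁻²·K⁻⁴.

T ≈ 807 K

Steady state: internal power = radiated power, P = εσA T⁴.
Radiating area A = 4πr² = 0.04737 m².
T⁴ = P/(εσA) = 1080/(0.95·5.67×10⁻⁸·0.04737) = 4.232×10¹¹ K⁴.
T = (4.232×10¹¹)^(1/4).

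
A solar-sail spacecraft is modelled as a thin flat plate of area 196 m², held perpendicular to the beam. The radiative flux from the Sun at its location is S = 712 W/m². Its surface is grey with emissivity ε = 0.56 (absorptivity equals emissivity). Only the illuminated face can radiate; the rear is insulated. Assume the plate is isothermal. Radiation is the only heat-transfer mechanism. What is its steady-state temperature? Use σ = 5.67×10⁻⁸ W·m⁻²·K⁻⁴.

T ≈ 335 K

At equilibrium, absorbed power = emitted power.
Absorbing cross-section = A = 196.0 m²; emitting surface = A = 196.0 m² (ratio 1).
εS·A_cross = εσ·A_surf·T⁴  ⇒  T⁴ = S/(1σ)   (ε cancels).
T⁴ = 712/(1·5.67×10⁻⁸) = 1.256×10¹⁰ K⁴.
T = (1.256×10¹⁰)^(1/4).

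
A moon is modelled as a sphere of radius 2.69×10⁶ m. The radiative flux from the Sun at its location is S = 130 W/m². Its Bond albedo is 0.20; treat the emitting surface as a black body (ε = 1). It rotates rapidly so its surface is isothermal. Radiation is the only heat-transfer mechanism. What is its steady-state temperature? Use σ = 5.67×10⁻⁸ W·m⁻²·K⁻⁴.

T ≈ 146 K

At equilibrium, absorbed power = emitted power.
Absorbing cross-section = πr² = 2.273×10¹³ m²; emitting surface = 4πr² = 9.093×10¹³ m² (ratio 4).
(1−a)S·A_cross = εσ·A_surf·T⁴  ⇒  T⁴ = (1−a)S/(4σ).
T⁴ = 0.800·130/(4·5.67×10⁻⁸) = 4.586×10⁸ K⁴.
T = (4.586×10⁸)^(1/4).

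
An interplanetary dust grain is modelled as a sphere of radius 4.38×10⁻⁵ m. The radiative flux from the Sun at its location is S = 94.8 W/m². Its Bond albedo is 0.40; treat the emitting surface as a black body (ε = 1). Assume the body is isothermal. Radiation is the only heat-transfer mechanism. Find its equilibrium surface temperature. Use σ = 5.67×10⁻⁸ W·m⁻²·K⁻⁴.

T ≈ 126 K

At equilibrium, absorbed power = emitted power.
Absorbing cross-section = πr² = 6.027×10⁻⁹ m²; emitting surface = 4πr² = 2.411×10⁻⁸ m² (ratio 4).
(1−a)S·A_cross = εσ·A_surf·T⁴  ⇒  T⁴ = (1−a)S/(4σ).
T⁴ = 0.600·94.8/(4·5.67×10⁻⁸) = 2.508×10⁸ K⁴.
T = (2.508×10⁸)^(1/4).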